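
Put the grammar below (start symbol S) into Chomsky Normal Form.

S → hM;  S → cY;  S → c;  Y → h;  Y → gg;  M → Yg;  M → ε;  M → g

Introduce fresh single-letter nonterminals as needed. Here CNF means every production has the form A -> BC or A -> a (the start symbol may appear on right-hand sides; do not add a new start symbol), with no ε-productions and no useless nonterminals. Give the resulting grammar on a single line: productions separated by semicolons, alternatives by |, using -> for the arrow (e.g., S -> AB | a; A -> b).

Nullable: {M}; after ε-elimination: S -> c | h | cY | hM; M -> g | Yg; Y -> h | gg.
No unit productions to eliminate.
TERM: introduce B -> c, A -> g, C -> h and substitute in every rule of length ≥2.

S -> c | h | BY | CM; A -> g; B -> c; C -> h; M -> g | YA; Y -> h | AA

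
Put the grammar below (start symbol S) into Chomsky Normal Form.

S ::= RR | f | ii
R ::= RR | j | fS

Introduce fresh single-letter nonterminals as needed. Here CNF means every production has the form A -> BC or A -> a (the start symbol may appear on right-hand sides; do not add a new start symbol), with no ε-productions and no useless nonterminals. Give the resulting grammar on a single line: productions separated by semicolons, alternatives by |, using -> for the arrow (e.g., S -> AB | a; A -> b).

No ε-productions.
No unit productions to eliminate.
TERM: introduce A -> f, B -> i and substitute in every rule of length ≥2.

S -> f | BB | RR; A -> f; B -> i; R -> j | AS | RR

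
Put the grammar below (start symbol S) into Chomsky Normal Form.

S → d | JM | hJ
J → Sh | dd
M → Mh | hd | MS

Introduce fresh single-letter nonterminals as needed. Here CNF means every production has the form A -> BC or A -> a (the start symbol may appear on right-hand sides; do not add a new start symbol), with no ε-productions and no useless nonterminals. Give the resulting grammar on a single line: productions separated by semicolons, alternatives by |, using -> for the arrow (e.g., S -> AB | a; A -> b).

No ε-productions.
No unit productions to eliminate.
TERM: introduce B -> d, A -> h and substitute in every rule of length ≥2.

S -> d | AJ | JM; A -> h; B -> d; J -> BB | SA; M -> AB | MA | MS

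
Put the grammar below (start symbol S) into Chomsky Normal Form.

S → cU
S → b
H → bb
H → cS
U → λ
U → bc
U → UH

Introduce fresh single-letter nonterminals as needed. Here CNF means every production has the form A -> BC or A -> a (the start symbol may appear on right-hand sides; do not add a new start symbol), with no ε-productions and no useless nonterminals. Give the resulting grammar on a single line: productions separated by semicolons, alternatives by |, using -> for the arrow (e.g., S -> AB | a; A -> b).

S -> b | c | BU; A -> b; B -> c; H -> AA | BS; U -> AA | AB | BS | UH

Nullable: {U}; after ε-elimination: S -> b | c | cU; H -> bb | cS; U -> H | UH | bc.
After unit-elimination: S -> b | c | cU; H -> bb | cS; U -> UH | bb | bc | cS.
TERM: introduce A -> b, B -> c and substitute in every rule of length ≥2.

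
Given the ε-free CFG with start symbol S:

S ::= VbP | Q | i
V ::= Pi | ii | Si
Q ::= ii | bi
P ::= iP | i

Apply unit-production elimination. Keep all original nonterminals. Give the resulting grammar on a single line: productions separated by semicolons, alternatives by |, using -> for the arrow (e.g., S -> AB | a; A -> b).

S -> i | bi | ii | VbP; P -> i | iP; Q -> bi | ii; V -> Pi | Si | ii

Unit productions: S->Q.
Unit pairs (A ⇒* B via units): (S,Q).
S: inherits non-unit rules of {Q, S} → VbP | bi | i | ii.
P: inherits non-unit rules of {P} → i | iP.
Q: inherits non-unit rules of {Q} → bi | ii.
V: inherits non-unit rules of {V} → Pi | Si | ii.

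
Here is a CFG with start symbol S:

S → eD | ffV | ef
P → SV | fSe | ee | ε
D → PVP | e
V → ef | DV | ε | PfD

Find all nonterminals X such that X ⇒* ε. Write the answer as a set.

Directly nullable (have an ε-rule): {P, V}.
D is nullable via D -> PVP (every symbol on the right is already known nullable).
Not nullable: S — each has a terminal in every rule's right-hand side or depends on a non-nullable symbol.

{D, P, V}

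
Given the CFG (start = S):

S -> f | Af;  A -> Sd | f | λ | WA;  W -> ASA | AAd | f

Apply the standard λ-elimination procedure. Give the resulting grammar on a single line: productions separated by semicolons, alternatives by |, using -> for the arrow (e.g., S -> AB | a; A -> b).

S -> f | Af; A -> W | f | Sd | WA; W -> S | d | f | AS | Ad | SA | AAd | ASA

Nullable set: {A}.
S -> Af: A nullable, giving Af | f.
Drop A -> λ.
A -> WA: A nullable, giving W | WA.
W -> AAd: A, A nullable, giving AAd | Ad | d.
W -> ASA: A, A nullable, giving AS | ASA | S | SA.
Unchanged (no nullable symbols): S -> f; A -> Sd; A -> f; W -> f.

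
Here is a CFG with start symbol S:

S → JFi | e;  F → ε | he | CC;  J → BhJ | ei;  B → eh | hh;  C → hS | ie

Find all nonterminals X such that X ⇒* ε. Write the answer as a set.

Directly nullable (have an ε-rule): {F}.
Not nullable: B, C, J, S — each has a terminal in every rule's right-hand side or depends on a non-nullable symbol.

{F}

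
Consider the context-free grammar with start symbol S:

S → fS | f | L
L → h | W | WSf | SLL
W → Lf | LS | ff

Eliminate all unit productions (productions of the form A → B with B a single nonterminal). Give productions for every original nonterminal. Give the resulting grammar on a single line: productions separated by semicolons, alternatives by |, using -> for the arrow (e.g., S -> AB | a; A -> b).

S -> f | h | LS | Lf | fS | ff | SLL | WSf; L -> h | LS | Lf | ff | SLL | WSf; W -> LS | Lf | ff

Unit productions: L->W, S->L.
Unit pairs (A ⇒* B via units): (L,W), (S,L), (S,W).
S: inherits non-unit rules of {L, S, W} → LS | Lf | SLL | WSf | f | fS | ff | h.
L: inherits non-unit rules of {L, W} → LS | Lf | SLL | WSf | ff | h.
W: inherits non-unit rules of {W} → LS | Lf | ff.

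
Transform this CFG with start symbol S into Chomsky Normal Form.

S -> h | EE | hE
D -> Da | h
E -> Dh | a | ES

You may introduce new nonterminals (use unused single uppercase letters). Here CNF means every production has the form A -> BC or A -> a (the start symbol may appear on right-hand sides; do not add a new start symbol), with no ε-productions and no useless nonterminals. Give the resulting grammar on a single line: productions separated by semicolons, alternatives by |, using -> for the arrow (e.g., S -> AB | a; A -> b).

No ε-productions.
No unit productions to eliminate.
TERM: introduce A -> a, B -> h and substitute in every rule of length ≥2.

S -> h | BE | EE; A -> a; B -> h; D -> h | DA; E -> a | DB | ES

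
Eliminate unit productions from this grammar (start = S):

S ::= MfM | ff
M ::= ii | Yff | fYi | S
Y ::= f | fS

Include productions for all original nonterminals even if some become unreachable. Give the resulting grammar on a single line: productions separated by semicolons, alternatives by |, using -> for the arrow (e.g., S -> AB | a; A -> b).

S -> ff | MfM; M -> ff | ii | MfM | Yff | fYi; Y -> f | fS

Unit productions: M->S.
Unit pairs (A ⇒* B via units): (M,S).
S: inherits non-unit rules of {S} → MfM | ff.
M: inherits non-unit rules of {M, S} → MfM | Yff | fYi | ff | ii.
Y: inherits non-unit rules of {Y} → f | fS.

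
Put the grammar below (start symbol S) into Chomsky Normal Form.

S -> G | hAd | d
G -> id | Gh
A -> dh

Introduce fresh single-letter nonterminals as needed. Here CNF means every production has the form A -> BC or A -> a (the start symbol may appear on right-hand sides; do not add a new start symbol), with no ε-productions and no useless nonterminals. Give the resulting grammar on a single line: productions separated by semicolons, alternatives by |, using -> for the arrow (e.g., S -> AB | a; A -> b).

S -> d | CE | DB | GC; A -> BC; B -> d; C -> h; D -> i; E -> AB; G -> DB | GC

No ε-productions.
After unit-elimination: S -> d | Gh | id | hAd; A -> dh; G -> Gh | id.
TERM: introduce B -> d, C -> h, D -> i and substitute in every rule of length ≥2.
BIN: S -> CAB becomes S -> CE, E -> AB.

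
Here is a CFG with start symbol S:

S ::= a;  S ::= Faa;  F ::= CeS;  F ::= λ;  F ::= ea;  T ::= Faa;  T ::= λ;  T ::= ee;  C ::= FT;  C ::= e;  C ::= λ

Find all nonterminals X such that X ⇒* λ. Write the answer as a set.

Directly nullable (have an ε-rule): {C, F, T}.
Not nullable: S — each has a terminal in every rule's right-hand side or depends on a non-nullable symbol.

{C, F, T}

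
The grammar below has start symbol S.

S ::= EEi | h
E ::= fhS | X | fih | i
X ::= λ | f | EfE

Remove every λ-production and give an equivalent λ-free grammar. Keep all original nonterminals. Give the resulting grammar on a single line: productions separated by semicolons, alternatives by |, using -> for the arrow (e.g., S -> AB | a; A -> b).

Nullable set: {E, X}.
S -> EEi: E, E nullable, giving EEi | Ei | i.
E -> X: X nullable, giving X.
Drop X -> λ.
X -> EfE: E, E nullable, giving Ef | EfE | f | fE.
Unchanged (no nullable symbols): S -> h; E -> fhS; E -> fih; E -> i; X -> f.

S -> h | i | Ei | EEi; E -> X | i | fhS | fih; X -> f | Ef | fE | EfE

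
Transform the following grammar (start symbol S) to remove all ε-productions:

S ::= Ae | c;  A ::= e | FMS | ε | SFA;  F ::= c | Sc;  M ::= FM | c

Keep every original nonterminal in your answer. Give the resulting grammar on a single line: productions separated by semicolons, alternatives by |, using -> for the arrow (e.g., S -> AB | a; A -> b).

S -> c | e | Ae; A -> e | SF | FMS | SFA; F -> c | Sc; M -> c | FM

Nullable set: {A}.
S -> Ae: A nullable, giving Ae | e.
Drop A -> ε.
A -> SFA: A nullable, giving SF | SFA.
Unchanged (no nullable symbols): S -> c; A -> FMS; A -> e; F -> Sc; F -> c; M -> FM; M -> c.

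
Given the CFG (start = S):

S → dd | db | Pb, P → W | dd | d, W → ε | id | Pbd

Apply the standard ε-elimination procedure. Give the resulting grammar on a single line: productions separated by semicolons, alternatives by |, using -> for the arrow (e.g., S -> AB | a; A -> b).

S -> b | Pb | db | dd; P -> W | d | dd; W -> bd | id | Pbd

Nullable set: {P, W}.
S -> Pb: P nullable, giving Pb | b.
P -> W: W nullable, giving W.
Drop W -> ε.
W -> Pbd: P nullable, giving Pbd | bd.
Unchanged (no nullable symbols): S -> db; S -> dd; P -> d; P -> dd; W -> id.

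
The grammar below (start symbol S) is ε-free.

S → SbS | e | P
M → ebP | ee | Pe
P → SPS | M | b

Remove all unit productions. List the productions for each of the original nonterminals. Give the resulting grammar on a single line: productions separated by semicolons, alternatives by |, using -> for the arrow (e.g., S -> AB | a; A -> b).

S -> b | e | Pe | ee | SPS | SbS | ebP; M -> Pe | ee | ebP; P -> b | Pe | ee | SPS | ebP

Unit productions: P->M, S->P.
Unit pairs (A ⇒* B via units): (P,M), (S,M), (S,P).
S: inherits non-unit rules of {M, P, S} → Pe | SPS | SbS | b | e | ebP | ee.
M: inherits non-unit rules of {M} → Pe | ebP | ee.
P: inherits non-unit rules of {M, P} → Pe | SPS | b | ebP | ee.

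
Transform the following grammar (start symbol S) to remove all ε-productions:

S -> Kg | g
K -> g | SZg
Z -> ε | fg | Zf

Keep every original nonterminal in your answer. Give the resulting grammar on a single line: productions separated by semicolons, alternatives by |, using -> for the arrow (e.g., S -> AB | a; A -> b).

S -> g | Kg; K -> g | Sg | SZg; Z -> f | Zf | fg

Nullable set: {Z}.
K -> SZg: Z nullable, giving SZg | Sg.
Drop Z -> ε.
Z -> Zf: Z nullable, giving Zf | f.
Unchanged (no nullable symbols): S -> Kg; S -> g; K -> g; Z -> fg.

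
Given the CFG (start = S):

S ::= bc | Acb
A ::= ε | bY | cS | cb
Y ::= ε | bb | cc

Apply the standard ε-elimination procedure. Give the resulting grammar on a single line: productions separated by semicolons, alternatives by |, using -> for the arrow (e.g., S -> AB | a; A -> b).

Nullable set: {A, Y}.
S -> Acb: A nullable, giving Acb | cb.
Drop A -> ε.
A -> bY: Y nullable, giving b | bY.
Drop Y -> ε.
Unchanged (no nullable symbols): S -> bc; A -> cS; A -> cb; Y -> bb; Y -> cc.

S -> bc | cb | Acb; A -> b | bY | cS | cb; Y -> bb | cc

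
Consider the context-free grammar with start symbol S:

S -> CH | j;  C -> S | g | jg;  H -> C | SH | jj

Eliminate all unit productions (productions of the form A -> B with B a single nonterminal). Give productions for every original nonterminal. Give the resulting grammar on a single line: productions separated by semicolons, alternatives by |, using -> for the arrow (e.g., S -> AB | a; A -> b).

S -> j | CH; C -> g | j | CH | jg; H -> g | j | CH | SH | jg | jj

Unit productions: C->S, H->C.
Unit pairs (A ⇒* B via units): (C,S), (H,C), (H,S).
S: inherits non-unit rules of {S} → CH | j.
C: inherits non-unit rules of {C, S} → CH | g | j | jg.
H: inherits non-unit rules of {C, H, S} → CH | SH | g | j | jg | jj.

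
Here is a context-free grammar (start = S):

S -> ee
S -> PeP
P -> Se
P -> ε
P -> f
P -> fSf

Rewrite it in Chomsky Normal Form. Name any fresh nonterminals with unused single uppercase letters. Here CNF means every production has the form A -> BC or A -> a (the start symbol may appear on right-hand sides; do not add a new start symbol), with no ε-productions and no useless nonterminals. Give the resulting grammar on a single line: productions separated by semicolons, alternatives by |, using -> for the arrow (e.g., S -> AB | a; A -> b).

S -> e | AA | AP | PA | PD; A -> e; B -> f; C -> SB; D -> AP; P -> f | BC | SA

Nullable: {P}; after ε-elimination: S -> e | Pe | eP | ee | PeP; P -> f | Se | fSf.
No unit productions to eliminate.
TERM: introduce A -> e, B -> f and substitute in every rule of length ≥2.
BIN: P -> BSB becomes P -> BC, C -> SB; S -> PAP becomes S -> PD, D -> AP.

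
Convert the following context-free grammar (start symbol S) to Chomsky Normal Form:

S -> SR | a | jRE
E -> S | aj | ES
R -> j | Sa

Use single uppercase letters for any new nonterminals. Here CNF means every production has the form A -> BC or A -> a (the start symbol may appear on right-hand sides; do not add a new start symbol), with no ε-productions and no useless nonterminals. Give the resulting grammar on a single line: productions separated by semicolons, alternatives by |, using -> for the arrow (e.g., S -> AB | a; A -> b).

S -> a | BD | SR; A -> a; B -> j; C -> RE; D -> RE; E -> a | AB | BC | ES | SR; R -> j | SA

No ε-productions.
After unit-elimination: S -> a | SR | jRE; E -> a | ES | SR | aj | jRE; R -> j | Sa.
TERM: introduce A -> a, B -> j and substitute in every rule of length ≥2.
BIN: E -> BRE becomes E -> BC, C -> RE; S -> BRE becomes S -> BD, D -> RE.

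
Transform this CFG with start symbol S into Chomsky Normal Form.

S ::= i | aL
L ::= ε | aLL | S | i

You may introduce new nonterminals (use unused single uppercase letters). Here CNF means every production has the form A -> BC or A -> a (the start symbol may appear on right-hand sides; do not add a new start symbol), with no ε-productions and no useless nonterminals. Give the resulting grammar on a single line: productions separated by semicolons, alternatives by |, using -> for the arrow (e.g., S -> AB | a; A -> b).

S -> a | i | AL; A -> a; B -> LL; L -> a | i | AB | AL

Nullable: {L}; after ε-elimination: S -> a | i | aL; L -> S | a | i | aL | aLL.
After unit-elimination: S -> a | i | aL; L -> a | i | aL | aLL.
TERM: introduce A -> a and substitute in every rule of length ≥2.
BIN: L -> ALL becomes L -> AB, B -> LL.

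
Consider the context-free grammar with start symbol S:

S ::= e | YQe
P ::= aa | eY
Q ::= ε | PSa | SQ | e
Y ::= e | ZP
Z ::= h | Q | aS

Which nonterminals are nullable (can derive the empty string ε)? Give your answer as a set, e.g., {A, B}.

{Q, Z}

Directly nullable (have an ε-rule): {Q}.
Z is nullable via Z -> Q (every symbol on the right is already known nullable).
Not nullable: P, S, Y — each has a terminal in every rule's right-hand side or depends on a non-nullable symbol.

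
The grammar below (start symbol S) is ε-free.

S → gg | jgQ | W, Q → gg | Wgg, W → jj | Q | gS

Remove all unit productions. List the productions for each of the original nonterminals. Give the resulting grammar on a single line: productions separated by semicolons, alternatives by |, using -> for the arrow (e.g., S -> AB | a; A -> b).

Unit productions: S->W, W->Q.
Unit pairs (A ⇒* B via units): (S,Q), (S,W), (W,Q).
S: inherits non-unit rules of {Q, S, W} → Wgg | gS | gg | jgQ | jj.
Q: inherits non-unit rules of {Q} → Wgg | gg.
W: inherits non-unit rules of {Q, W} → Wgg | gS | gg | jj.

S -> gS | gg | jj | Wgg | jgQ; Q -> gg | Wgg; W -> gS | gg | jj | Wgg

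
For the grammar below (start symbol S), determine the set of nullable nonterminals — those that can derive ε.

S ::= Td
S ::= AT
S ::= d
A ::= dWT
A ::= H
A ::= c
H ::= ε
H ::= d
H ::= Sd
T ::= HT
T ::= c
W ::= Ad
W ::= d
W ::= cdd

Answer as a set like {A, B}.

{A, H}

Directly nullable (have an ε-rule): {H}.
A is nullable via A -> H (every symbol on the right is already known nullable).
Not nullable: S, T, W — each has a terminal in every rule's right-hand side or depends on a non-nullable symbol.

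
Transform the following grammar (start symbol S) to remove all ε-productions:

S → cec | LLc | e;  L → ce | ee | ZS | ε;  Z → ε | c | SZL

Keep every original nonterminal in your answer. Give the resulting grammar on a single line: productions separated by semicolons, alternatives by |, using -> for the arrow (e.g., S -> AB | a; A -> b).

S -> c | e | Lc | LLc | cec; L -> S | ZS | ce | ee; Z -> S | c | SL | SZ | SZL

Nullable set: {L, Z}.
S -> LLc: L, L nullable, giving LLc | Lc | c.
Drop L -> ε.
L -> ZS: Z nullable, giving S | ZS.
Drop Z -> ε.
Z -> SZL: Z, L nullable, giving S | SL | SZ | SZL.
Unchanged (no nullable symbols): S -> cec; S -> e; L -> ce; L -> ee; Z -> c.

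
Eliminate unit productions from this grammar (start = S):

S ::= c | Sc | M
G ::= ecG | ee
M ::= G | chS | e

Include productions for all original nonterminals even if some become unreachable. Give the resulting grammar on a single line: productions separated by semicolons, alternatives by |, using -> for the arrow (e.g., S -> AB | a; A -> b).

Unit productions: M->G, S->M.
Unit pairs (A ⇒* B via units): (M,G), (S,G), (S,M).
S: inherits non-unit rules of {G, M, S} → Sc | c | chS | e | ecG | ee.
G: inherits non-unit rules of {G} → ecG | ee.
M: inherits non-unit rules of {G, M} → chS | e | ecG | ee.

S -> c | e | Sc | ee | chS | ecG; G -> ee | ecG; M -> e | ee | chS | ecG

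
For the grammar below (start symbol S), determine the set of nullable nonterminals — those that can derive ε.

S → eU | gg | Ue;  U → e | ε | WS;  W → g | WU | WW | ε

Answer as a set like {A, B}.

Directly nullable (have an ε-rule): {U, W}.
Not nullable: S — each has a terminal in every rule's right-hand side or depends on a non-nullable symbol.

{U, W}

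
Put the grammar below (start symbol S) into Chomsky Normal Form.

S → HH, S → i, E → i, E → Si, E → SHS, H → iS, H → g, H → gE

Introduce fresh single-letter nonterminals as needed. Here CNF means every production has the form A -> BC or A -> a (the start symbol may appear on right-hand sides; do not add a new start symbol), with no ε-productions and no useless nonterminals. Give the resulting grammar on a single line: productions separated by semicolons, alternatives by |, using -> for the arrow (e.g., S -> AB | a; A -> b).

No ε-productions.
No unit productions to eliminate.
TERM: introduce B -> g, A -> i and substitute in every rule of length ≥2.
BIN: E -> SHS becomes E -> SC, C -> HS.

S -> i | HH; A -> i; B -> g; C -> HS; E -> i | SA | SC; H -> g | AS | BE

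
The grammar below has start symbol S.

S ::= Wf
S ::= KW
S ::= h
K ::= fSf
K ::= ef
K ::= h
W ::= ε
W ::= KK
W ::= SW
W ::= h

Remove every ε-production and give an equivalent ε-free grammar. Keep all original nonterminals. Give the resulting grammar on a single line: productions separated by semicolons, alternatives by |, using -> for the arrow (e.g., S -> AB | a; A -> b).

Nullable set: {W}.
S -> KW: W nullable, giving K | KW.
S -> Wf: W nullable, giving Wf | f.
Drop W -> ε.
W -> SW: W nullable, giving S | SW.
Unchanged (no nullable symbols): S -> h; K -> ef; K -> fSf; K -> h; W -> KK; W -> h.

S -> K | f | h | KW | Wf; K -> h | ef | fSf; W -> S | h | KK | SW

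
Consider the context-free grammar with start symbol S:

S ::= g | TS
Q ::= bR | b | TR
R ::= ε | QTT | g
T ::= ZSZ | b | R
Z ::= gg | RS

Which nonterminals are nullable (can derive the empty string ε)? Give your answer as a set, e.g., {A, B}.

{Q, R, T}

Directly nullable (have an ε-rule): {R}.
T is nullable via T -> R (every symbol on the right is already known nullable).
Q is nullable via Q -> TR (every symbol on the right is already known nullable).
Not nullable: S, Z — each has a terminal in every rule's right-hand side or depends on a non-nullable symbol.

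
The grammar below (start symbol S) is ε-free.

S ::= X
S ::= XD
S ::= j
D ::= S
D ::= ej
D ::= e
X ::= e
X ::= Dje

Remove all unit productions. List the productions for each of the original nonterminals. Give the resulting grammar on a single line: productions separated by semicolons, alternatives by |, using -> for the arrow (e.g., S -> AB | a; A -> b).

Unit productions: D->S, S->X.
Unit pairs (A ⇒* B via units): (D,S), (D,X), (S,X).
S: inherits non-unit rules of {S, X} → Dje | XD | e | j.
D: inherits non-unit rules of {D, S, X} → Dje | XD | e | ej | j.
X: inherits non-unit rules of {X} → Dje | e.

S -> e | j | XD | Dje; D -> e | j | XD | ej | Dje; X -> e | Dje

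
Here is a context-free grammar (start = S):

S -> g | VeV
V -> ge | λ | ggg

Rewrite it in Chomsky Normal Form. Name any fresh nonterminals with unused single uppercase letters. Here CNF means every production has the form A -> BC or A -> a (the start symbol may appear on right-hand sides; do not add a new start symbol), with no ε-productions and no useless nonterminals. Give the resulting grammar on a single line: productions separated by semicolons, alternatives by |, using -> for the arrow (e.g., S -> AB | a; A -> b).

Nullable: {V}; after ε-elimination: S -> e | g | Ve | eV | VeV; V -> ge | ggg.
No unit productions to eliminate.
TERM: introduce A -> e, B -> g and substitute in every rule of length ≥2.
BIN: S -> VAV becomes S -> VC, C -> AV; V -> BBB becomes V -> BD, D -> BB.

S -> e | g | AV | VA | VC; A -> e; B -> g; C -> AV; D -> BB; V -> BA | BD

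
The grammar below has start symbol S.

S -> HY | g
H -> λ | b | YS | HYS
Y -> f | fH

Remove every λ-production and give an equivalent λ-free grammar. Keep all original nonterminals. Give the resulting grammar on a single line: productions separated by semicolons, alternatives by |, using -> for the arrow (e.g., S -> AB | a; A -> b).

S -> Y | g | HY; H -> b | YS | HYS; Y -> f | fH

Nullable set: {H}.
S -> HY: H nullable, giving HY | Y.
Drop H -> λ.
H -> HYS: H nullable, giving HYS | YS.
Y -> fH: H nullable, giving f | fH.
Unchanged (no nullable symbols): S -> g; H -> YS; H -> b; Y -> f.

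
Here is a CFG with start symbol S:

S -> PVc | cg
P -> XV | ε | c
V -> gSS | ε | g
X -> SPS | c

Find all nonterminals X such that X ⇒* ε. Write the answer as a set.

{P, V}

Directly nullable (have an ε-rule): {P, V}.
Not nullable: S, X — each has a terminal in every rule's right-hand side or depends on a non-nullable symbol.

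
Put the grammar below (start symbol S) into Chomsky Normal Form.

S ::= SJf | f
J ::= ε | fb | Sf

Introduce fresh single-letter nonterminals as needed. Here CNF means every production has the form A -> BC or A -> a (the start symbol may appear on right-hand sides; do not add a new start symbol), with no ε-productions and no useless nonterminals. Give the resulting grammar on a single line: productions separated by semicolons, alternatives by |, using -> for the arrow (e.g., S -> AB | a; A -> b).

Nullable: {J}; after ε-elimination: S -> f | Sf | SJf; J -> Sf | fb.
No unit productions to eliminate.
TERM: introduce B -> b, A -> f and substitute in every rule of length ≥2.
BIN: S -> SJA becomes S -> SC, C -> JA.

S -> f | SA | SC; A -> f; B -> b; C -> JA; J -> AB | SA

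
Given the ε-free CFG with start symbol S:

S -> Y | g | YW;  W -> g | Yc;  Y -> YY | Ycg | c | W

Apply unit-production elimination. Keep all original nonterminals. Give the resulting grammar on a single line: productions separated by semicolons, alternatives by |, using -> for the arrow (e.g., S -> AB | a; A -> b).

Unit productions: S->Y, Y->W.
Unit pairs (A ⇒* B via units): (S,W), (S,Y), (Y,W).
S: inherits non-unit rules of {S, W, Y} → YW | YY | Yc | Ycg | c | g.
W: inherits non-unit rules of {W} → Yc | g.
Y: inherits non-unit rules of {W, Y} → YY | Yc | Ycg | c | g.

S -> c | g | YW | YY | Yc | Ycg; W -> g | Yc; Y -> c | g | YY | Yc | Ycg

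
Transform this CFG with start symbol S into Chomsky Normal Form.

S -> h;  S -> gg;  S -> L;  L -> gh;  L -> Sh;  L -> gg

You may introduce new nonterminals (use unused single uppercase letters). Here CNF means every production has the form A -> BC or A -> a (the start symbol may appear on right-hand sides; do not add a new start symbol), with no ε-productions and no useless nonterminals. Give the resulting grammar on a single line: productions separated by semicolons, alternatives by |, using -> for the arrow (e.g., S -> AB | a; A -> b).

S -> h | BA | BB | SA; A -> h; B -> g

No ε-productions.
After unit-elimination: S -> h | Sh | gg | gh; L -> Sh | gg | gh.
TERM: introduce B -> g, A -> h and substitute in every rule of length ≥2.
Drop unreachable/unproductive: L.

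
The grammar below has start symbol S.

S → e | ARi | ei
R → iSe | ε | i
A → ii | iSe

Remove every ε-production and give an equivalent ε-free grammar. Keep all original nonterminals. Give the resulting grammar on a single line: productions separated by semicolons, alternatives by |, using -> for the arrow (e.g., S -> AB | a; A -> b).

Nullable set: {R}.
S -> ARi: R nullable, giving ARi | Ai.
Drop R -> ε.
Unchanged (no nullable symbols): S -> e; S -> ei; A -> iSe; A -> ii; R -> i; R -> iSe.

S -> e | Ai | ei | ARi; A -> ii | iSe; R -> i | iSe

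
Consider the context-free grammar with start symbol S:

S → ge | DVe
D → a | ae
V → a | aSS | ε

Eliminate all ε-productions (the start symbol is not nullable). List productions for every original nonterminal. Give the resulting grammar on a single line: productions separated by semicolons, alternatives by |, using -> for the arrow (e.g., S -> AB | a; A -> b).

Nullable set: {V}.
S -> DVe: V nullable, giving DVe | De.
Drop V -> ε.
Unchanged (no nullable symbols): S -> ge; D -> a; D -> ae; V -> a; V -> aSS.

S -> De | ge | DVe; D -> a | ae; V -> a | aSS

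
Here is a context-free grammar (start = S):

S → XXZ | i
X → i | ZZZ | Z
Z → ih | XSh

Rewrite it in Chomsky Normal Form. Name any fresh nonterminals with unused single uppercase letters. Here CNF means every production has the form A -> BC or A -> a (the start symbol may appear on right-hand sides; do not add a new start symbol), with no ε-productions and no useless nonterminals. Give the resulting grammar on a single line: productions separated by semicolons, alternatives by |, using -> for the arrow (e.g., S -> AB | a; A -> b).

S -> i | XC; A -> h; B -> i; C -> XZ; D -> SA; E -> ZZ; F -> SA; X -> i | BA | XD | ZE; Z -> BA | XF

No ε-productions.
After unit-elimination: S -> i | XXZ; X -> i | ih | XSh | ZZZ; Z -> ih | XSh.
TERM: introduce A -> h, B -> i and substitute in every rule of length ≥2.
BIN: S -> XXZ becomes S -> XC, C -> XZ; X -> XSA becomes X -> XD, D -> SA; X -> ZZZ becomes X -> ZE, E -> ZZ; Z -> XSA becomes Z -> XF, F -> SA.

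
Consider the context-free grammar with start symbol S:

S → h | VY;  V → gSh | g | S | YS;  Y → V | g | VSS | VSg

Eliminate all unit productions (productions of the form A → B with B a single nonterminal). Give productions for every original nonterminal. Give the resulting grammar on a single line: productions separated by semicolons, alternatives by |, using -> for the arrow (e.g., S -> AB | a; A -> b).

Unit productions: V->S, Y->V.
Unit pairs (A ⇒* B via units): (V,S), (Y,S), (Y,V).
S: inherits non-unit rules of {S} → VY | h.
V: inherits non-unit rules of {S, V} → VY | YS | g | gSh | h.
Y: inherits non-unit rules of {S, V, Y} → VSS | VSg | VY | YS | g | gSh | h.

S -> h | VY; V -> g | h | VY | YS | gSh; Y -> g | h | VY | YS | VSS | VSg | gSh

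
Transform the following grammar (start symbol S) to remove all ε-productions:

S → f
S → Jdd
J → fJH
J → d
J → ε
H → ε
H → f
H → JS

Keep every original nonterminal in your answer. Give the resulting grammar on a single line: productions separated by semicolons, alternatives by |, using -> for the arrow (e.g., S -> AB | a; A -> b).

Nullable set: {H, J}.
S -> Jdd: J nullable, giving Jdd | dd.
Drop H -> ε.
H -> JS: J nullable, giving JS | S.
Drop J -> ε.
J -> fJH: J, H nullable, giving f | fH | fJ | fJH.
Unchanged (no nullable symbols): S -> f; H -> f; J -> d.

S -> f | dd | Jdd; H -> S | f | JS; J -> d | f | fH | fJ | fJH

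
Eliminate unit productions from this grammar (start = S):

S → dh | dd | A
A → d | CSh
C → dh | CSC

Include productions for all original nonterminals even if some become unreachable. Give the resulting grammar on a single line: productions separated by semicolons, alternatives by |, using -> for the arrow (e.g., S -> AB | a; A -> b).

S -> d | dd | dh | CSh; A -> d | CSh; C -> dh | CSC

Unit productions: S->A.
Unit pairs (A ⇒* B via units): (S,A).
S: inherits non-unit rules of {A, S} → CSh | d | dd | dh.
A: inherits non-unit rules of {A} → CSh | d.
C: inherits non-unit rules of {C} → CSC | dh.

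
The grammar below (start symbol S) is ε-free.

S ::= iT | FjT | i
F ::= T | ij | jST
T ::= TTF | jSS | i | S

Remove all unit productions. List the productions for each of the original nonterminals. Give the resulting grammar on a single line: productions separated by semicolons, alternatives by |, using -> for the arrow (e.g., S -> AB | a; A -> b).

Unit productions: F->T, T->S.
Unit pairs (A ⇒* B via units): (F,S), (F,T), (T,S).
S: inherits non-unit rules of {S} → FjT | i | iT.
F: inherits non-unit rules of {F, S, T} → FjT | TTF | i | iT | ij | jSS | jST.
T: inherits non-unit rules of {S, T} → FjT | TTF | i | iT | jSS.

S -> i | iT | FjT; F -> i | iT | ij | FjT | TTF | jSS | jST; T -> i | iT | FjT | TTF | jSS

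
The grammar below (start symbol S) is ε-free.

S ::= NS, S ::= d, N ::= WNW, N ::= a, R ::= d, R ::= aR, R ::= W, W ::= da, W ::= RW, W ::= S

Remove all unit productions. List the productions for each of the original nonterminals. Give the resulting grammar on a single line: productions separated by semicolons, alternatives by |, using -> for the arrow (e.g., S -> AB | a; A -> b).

Unit productions: R->W, W->S.
Unit pairs (A ⇒* B via units): (R,S), (R,W), (W,S).
S: inherits non-unit rules of {S} → NS | d.
N: inherits non-unit rules of {N} → WNW | a.
R: inherits non-unit rules of {R, S, W} → NS | RW | aR | d | da.
W: inherits non-unit rules of {S, W} → NS | RW | d | da.

S -> d | NS; N -> a | WNW; R -> d | NS | RW | aR | da; W -> d | NS | RW | da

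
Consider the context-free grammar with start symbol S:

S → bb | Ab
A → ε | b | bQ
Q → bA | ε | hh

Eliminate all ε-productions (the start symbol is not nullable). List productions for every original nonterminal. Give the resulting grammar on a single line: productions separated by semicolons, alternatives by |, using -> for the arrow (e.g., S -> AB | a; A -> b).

Nullable set: {A, Q}.
S -> Ab: A nullable, giving Ab | b.
Drop A -> ε.
A -> bQ: Q nullable, giving b | bQ.
Drop Q -> ε.
Q -> bA: A nullable, giving b | bA.
Unchanged (no nullable symbols): S -> bb; A -> b; Q -> hh.

S -> b | Ab | bb; A -> b | bQ; Q -> b | bA | hh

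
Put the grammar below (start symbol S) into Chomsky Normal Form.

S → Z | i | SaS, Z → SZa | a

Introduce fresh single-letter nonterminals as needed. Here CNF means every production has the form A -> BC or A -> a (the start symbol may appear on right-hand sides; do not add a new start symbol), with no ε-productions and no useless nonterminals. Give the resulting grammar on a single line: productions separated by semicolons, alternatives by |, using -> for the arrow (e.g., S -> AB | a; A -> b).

S -> a | i | SB | SC; A -> a; B -> AS; C -> ZA; D -> ZA; Z -> a | SD

No ε-productions.
After unit-elimination: S -> a | i | SZa | SaS; Z -> a | SZa.
TERM: introduce A -> a and substitute in every rule of length ≥2.
BIN: S -> SAS becomes S -> SB, B -> AS; S -> SZA becomes S -> SC, C -> ZA; Z -> SZA becomes Z -> SD, D -> ZA.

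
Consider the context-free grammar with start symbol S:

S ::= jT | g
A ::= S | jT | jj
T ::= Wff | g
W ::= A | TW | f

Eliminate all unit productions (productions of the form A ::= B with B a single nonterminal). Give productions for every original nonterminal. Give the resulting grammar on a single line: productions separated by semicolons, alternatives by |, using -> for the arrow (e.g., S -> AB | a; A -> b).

Unit productions: A->S, W->A.
Unit pairs (A ⇒* B via units): (A,S), (W,A), (W,S).
S: inherits non-unit rules of {S} → g | jT.
A: inherits non-unit rules of {A, S} → g | jT | jj.
T: inherits non-unit rules of {T} → Wff | g.
W: inherits non-unit rules of {A, S, W} → TW | f | g | jT | jj.

S -> g | jT; A -> g | jT | jj; T -> g | Wff; W -> f | g | TW | jT | jj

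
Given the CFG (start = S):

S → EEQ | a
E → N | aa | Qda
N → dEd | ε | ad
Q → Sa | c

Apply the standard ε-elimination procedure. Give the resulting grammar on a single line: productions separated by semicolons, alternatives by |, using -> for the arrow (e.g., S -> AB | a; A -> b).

S -> Q | a | EQ | EEQ; E -> N | aa | Qda; N -> ad | dd | dEd; Q -> c | Sa

Nullable set: {E, N}.
S -> EEQ: E, E nullable, giving EEQ | EQ | Q.
E -> N: N nullable, giving N.
Drop N -> ε.
N -> dEd: E nullable, giving dEd | dd.
Unchanged (no nullable symbols): S -> a; E -> Qda; E -> aa; N -> ad; Q -> Sa; Q -> c.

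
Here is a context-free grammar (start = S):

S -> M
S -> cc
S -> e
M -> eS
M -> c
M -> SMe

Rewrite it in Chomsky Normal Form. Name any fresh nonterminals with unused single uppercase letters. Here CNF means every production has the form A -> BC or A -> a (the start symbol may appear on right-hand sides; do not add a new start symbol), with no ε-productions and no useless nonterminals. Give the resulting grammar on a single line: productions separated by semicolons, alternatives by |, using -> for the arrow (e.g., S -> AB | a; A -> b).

No ε-productions.
After unit-elimination: S -> c | e | cc | eS | SMe; M -> c | eS | SMe.
TERM: introduce B -> c, A -> e and substitute in every rule of length ≥2.
BIN: M -> SMA becomes M -> SC, C -> MA; S -> SMA becomes S -> SD, D -> MA.

S -> c | e | AS | BB | SD; A -> e; B -> c; C -> MA; D -> MA; M -> c | AS | SC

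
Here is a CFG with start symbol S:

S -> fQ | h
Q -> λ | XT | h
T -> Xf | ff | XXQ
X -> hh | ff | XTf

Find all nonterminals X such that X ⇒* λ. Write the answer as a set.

{Q}

Directly nullable (have an ε-rule): {Q}.
Not nullable: S, T, X — each has a terminal in every rule's right-hand side or depends on a non-nullable symbol.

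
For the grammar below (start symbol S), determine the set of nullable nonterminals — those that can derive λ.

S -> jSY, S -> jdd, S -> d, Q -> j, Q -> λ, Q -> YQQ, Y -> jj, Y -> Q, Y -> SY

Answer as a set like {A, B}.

Directly nullable (have an ε-rule): {Q}.
Y is nullable via Y -> Q (every symbol on the right is already known nullable).
Not nullable: S — each has a terminal in every rule's right-hand side or depends on a non-nullable symbol.

{Q, Y}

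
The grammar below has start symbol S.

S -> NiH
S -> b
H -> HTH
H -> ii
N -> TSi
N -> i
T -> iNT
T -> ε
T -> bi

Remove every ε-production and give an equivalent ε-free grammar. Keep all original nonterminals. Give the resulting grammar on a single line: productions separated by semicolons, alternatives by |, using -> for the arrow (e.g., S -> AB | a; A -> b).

S -> b | NiH; H -> HH | ii | HTH; N -> i | Si | TSi; T -> bi | iN | iNT

Nullable set: {T}.
H -> HTH: T nullable, giving HH | HTH.
N -> TSi: T nullable, giving Si | TSi.
Drop T -> ε.
T -> iNT: T nullable, giving iN | iNT.
Unchanged (no nullable symbols): S -> NiH; S -> b; H -> ii; N -> i; T -> bi.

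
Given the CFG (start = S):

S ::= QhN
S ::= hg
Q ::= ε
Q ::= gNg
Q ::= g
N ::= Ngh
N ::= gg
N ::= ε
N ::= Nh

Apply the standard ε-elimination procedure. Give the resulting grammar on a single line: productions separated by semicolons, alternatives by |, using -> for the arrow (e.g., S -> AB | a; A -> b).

S -> h | Qh | hN | hg | QhN; N -> h | Nh | gg | gh | Ngh; Q -> g | gg | gNg

Nullable set: {N, Q}.
S -> QhN: Q, N nullable, giving Qh | QhN | h | hN.
Drop N -> ε.
N -> Ngh: N nullable, giving Ngh | gh.
N -> Nh: N nullable, giving Nh | h.
Drop Q -> ε.
Q -> gNg: N nullable, giving gNg | gg.
Unchanged (no nullable symbols): S -> hg; N -> gg; Q -> g.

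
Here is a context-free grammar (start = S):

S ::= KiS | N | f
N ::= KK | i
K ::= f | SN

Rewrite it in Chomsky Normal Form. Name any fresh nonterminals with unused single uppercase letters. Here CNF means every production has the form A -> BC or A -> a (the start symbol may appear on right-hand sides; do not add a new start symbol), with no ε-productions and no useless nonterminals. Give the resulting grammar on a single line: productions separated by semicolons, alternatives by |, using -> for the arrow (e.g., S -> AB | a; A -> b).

S -> f | i | KB | KK; A -> i; B -> AS; K -> f | SN; N -> i | KK

No ε-productions.
After unit-elimination: S -> f | i | KK | KiS; K -> f | SN; N -> i | KK.
TERM: introduce A -> i and substitute in every rule of length ≥2.
BIN: S -> KAS becomes S -> KB, B -> AS.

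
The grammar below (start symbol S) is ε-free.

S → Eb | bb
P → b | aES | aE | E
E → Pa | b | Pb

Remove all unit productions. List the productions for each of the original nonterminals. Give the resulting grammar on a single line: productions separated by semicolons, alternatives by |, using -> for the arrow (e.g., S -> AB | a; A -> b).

Unit productions: P->E.
Unit pairs (A ⇒* B via units): (P,E).
S: inherits non-unit rules of {S} → Eb | bb.
E: inherits non-unit rules of {E} → Pa | Pb | b.
P: inherits non-unit rules of {E, P} → Pa | Pb | aE | aES | b.

S -> Eb | bb; E -> b | Pa | Pb; P -> b | Pa | Pb | aE | aES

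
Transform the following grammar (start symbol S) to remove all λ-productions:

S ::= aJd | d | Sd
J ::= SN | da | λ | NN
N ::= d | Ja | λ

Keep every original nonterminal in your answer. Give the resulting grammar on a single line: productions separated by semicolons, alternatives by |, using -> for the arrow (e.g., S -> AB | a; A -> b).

S -> d | Sd | ad | aJd; J -> N | S | NN | SN | da; N -> a | d | Ja

Nullable set: {J, N}.
S -> aJd: J nullable, giving aJd | ad.
Drop J -> λ.
J -> NN: N, N nullable, giving N | NN.
J -> SN: N nullable, giving S | SN.
Drop N -> λ.
N -> Ja: J nullable, giving Ja | a.
Unchanged (no nullable symbols): S -> Sd; S -> d; J -> da; N -> d.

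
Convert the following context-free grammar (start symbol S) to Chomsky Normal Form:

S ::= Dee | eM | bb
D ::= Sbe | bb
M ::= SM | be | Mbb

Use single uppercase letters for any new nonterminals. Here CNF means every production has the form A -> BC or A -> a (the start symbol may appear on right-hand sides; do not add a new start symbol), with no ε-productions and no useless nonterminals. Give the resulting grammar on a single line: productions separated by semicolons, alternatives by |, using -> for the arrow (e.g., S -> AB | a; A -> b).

S -> AA | BM | DF; A -> b; B -> e; C -> AB; D -> AA | SC; E -> AA; F -> BB; M -> AB | ME | SM

No ε-productions.
No unit productions to eliminate.
TERM: introduce A -> b, B -> e and substitute in every rule of length ≥2.
BIN: D -> SAB becomes D -> SC, C -> AB; M -> MAA becomes M -> ME, E -> AA; S -> DBB becomes S -> DF, F -> BB.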